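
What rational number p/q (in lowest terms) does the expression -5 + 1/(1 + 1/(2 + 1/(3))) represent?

-43/10

Use the convergent recurrence hₖ = aₖ·hₖ₋₁ + hₖ₋₂ (and likewise for the denominators kₖ):
a_0 = -5: -5/1
a_1 = 1: -4/1
a_2 = 2: -13/3
a_3 = 3: -43/10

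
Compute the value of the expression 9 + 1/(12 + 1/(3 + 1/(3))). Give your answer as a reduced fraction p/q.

Start with 3.
3 + 1/(3/1) = 3 + 1/3 = 10/3
12 + 1/(10/3) = 12 + 3/10 = 123/10
9 + 1/(123/10) = 9 + 10/123 = 1117/123

1117/123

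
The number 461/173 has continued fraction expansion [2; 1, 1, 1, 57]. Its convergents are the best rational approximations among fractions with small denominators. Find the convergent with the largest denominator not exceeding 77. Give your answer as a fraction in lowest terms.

8/3

a_0 = 2: 2/1  (≤ bound)
a_1 = 1: 3/1  (≤ bound)
a_2 = 1: 5/2  (≤ bound)
a_3 = 1: 8/3  (≤ bound)
a_4 = 57: 461/173  (> 77, stop)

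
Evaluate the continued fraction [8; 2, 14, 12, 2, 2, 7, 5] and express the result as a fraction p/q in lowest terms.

583052/68733

Work from the innermost term outward:
Start with 5.
7 + 1/(5/1) = 7 + 1/5 = 36/5
2 + 1/(36/5) = 2 + 5/36 = 77/36
2 + 1/(77/36) = 2 + 36/77 = 190/77
12 + 1/(190/77) = 12 + 77/190 = 2357/190
14 + 1/(2357/190) = 14 + 190/2357 = 33188/2357
2 + 1/(33188/2357) = 2 + 2357/33188 = 68733/33188
8 + 1/(68733/33188) = 8 + 33188/68733 = 583052/68733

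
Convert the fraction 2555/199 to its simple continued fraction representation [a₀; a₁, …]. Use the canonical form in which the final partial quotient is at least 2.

[12; 1, 5, 4, 1, 1, 3]

2555 ÷ 199 → quotient 12, remainder 167
199 ÷ 167 → quotient 1, remainder 32
167 ÷ 32 → quotient 5, remainder 7
32 ÷ 7 → quotient 4, remainder 4
7 ÷ 4 → quotient 1, remainder 3
4 ÷ 3 → quotient 1, remainder 1
3 ÷ 1 → quotient 3, remainder 0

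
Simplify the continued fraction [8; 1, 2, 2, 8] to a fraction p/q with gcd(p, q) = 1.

Build up convergents one term at a time:
a_0 = 8: 8/1
a_1 = 1: 9/1
a_2 = 2: 26/3
a_3 = 2: 61/7
a_4 = 8: 514/59

514/59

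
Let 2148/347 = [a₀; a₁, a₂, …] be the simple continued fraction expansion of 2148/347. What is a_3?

2148 ÷ 347 → quotient 6, remainder 66
347 ÷ 66 → quotient 5, remainder 17
66 ÷ 17 → quotient 3, remainder 15
17 ÷ 15 → quotient 1, remainder 2

1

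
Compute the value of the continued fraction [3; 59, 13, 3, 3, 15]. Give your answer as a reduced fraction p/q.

Work from the innermost term outward:
Start with 15.
3 + 1/(15/1) = 3 + 1/15 = 46/15
3 + 1/(46/15) = 3 + 15/46 = 153/46
13 + 1/(153/46) = 13 + 46/153 = 2035/153
59 + 1/(2035/153) = 59 + 153/2035 = 120218/2035
3 + 1/(120218/2035) = 3 + 2035/120218 = 362689/120218

362689/120218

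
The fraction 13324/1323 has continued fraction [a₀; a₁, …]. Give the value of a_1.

14

13324 ÷ 1323 → quotient 10, remainder 94
1323 ÷ 94 → quotient 14, remainder 7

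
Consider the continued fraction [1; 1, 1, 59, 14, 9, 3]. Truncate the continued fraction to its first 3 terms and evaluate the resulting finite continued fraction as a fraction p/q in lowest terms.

3/2

a_0 = 1: 1/1
a_1 = 1: 2/1
a_2 = 1: 3/2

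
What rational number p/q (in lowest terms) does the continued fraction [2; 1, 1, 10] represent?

53/21

Start with 10.
1 + 1/(10/1) = 1 + 1/10 = 11/10
1 + 1/(11/10) = 1 + 10/11 = 21/11
2 + 1/(21/11) = 2 + 11/21 = 53/21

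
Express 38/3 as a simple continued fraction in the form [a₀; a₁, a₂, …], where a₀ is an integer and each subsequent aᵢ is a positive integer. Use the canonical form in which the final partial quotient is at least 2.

Apply division with remainder until the remainder is 0:
38 = 12·3 + 2, so a_0 = 12
3 = 1·2 + 1, so a_1 = 1
2 = 2·1 + 0, so a_2 = 2

[12; 1, 2]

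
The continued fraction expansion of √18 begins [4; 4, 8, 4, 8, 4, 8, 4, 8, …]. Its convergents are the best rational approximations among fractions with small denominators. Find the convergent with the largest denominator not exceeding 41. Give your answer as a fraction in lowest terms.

140/33

a_0 = 4: 4/1  (≤ bound)
a_1 = 4: 17/4  (≤ bound)
a_2 = 8: 140/33  (≤ bound)
a_3 = 4: 577/136  (> 41, stop)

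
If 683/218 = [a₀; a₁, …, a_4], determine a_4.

683 = 3·218 + 29, so a_0 = 3
218 = 7·29 + 15, so a_1 = 7
29 = 1·15 + 14, so a_2 = 1
15 = 1·14 + 1, so a_3 = 1
14 = 14·1 + 0, so a_4 = 14

14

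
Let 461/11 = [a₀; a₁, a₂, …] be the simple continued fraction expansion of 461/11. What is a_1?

1

Repeatedly divide and take the remainder:
461 = 41·11 + 10, so a_0 = 41
11 = 1·10 + 1, so a_1 = 1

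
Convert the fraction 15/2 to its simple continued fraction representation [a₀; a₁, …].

[7; 2]

Run the Euclidean algorithm, recording each quotient:
⌊15/2⌋ = 7, remainder 1
⌊2/1⌋ = 2, remainder 0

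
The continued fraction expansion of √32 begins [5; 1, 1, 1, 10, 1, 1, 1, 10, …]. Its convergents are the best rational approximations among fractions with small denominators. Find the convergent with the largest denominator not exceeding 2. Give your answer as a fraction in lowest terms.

11/2

List convergents until the denominator exceeds the bound:
a_0 = 5: 5/1  (≤ bound)
a_1 = 1: 6/1  (≤ bound)
a_2 = 1: 11/2  (≤ bound)
a_3 = 1: 17/3  (> 2, stop)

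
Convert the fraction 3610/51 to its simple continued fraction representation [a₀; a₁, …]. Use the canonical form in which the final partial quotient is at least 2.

⌊3610/51⌋ = 70, remainder 40
⌊51/40⌋ = 1, remainder 11
⌊40/11⌋ = 3, remainder 7
⌊11/7⌋ = 1, remainder 4
⌊7/4⌋ = 1, remainder 3
⌊4/3⌋ = 1, remainder 1
⌊3/1⌋ = 3, remainder 0

[70; 1, 3, 1, 1, 1, 3]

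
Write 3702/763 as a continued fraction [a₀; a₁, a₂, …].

3702 = 4·763 + 650, so a_0 = 4
763 = 1·650 + 113, so a_1 = 1
650 = 5·113 + 85, so a_2 = 5
113 = 1·85 + 28, so a_3 = 1
85 = 3·28 + 1, so a_4 = 3
28 = 28·1 + 0, so a_5 = 28

[4; 1, 5, 1, 3, 28]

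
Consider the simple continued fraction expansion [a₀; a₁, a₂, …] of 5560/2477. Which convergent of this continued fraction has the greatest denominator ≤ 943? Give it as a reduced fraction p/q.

List convergents until the denominator exceeds the bound:
a_0 = 2: 2/1  (≤ bound)
a_1 = 4: 9/4  (≤ bound)
a_2 = 11: 101/45  (≤ bound)
a_3 = 2: 211/94  (≤ bound)
a_4 = 3: 734/327  (≤ bound)
a_5 = 3: 2413/1075  (> 943, stop)

734/327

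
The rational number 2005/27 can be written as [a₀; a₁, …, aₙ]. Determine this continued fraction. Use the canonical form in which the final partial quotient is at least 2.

[74; 3, 1, 6]

⌊2005/27⌋ = 74, remainder 7
⌊27/7⌋ = 3, remainder 6
⌊7/6⌋ = 1, remainder 1
⌊6/1⌋ = 6, remainder 0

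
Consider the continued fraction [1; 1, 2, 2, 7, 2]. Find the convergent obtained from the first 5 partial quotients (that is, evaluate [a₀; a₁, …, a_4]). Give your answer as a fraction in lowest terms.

a_0 = 1: 1/1
a_1 = 1: 2/1
a_2 = 2: 5/3
a_3 = 2: 12/7
a_4 = 7: 89/52

89/52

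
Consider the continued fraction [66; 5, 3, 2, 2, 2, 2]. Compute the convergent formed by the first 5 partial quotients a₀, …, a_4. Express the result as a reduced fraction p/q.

a_0 = 66: 66/1
a_1 = 5: 331/5
a_2 = 3: 1059/16
a_3 = 2: 2449/37
a_4 = 2: 5957/90

5957/90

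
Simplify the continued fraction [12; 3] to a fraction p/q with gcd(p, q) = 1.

37/3

Collapse the nested fraction from the inside out:
Start with 3.
12 + 1/(3/1) = 12 + 1/3 = 37/3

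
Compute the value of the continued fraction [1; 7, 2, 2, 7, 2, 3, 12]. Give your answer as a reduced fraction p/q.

28300/24933

a_0 = 1: 1/1
a_1 = 7: 8/7
a_2 = 2: 17/15
a_3 = 2: 42/37
a_4 = 7: 311/274
a_5 = 2: 664/585
a_6 = 3: 2303/2029
a_7 = 12: 28300/24933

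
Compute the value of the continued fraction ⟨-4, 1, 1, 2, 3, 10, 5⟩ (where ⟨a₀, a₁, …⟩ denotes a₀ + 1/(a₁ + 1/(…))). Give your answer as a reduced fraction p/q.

-3043/892

Start with 5.
10 + 1/(5/1) = 10 + 1/5 = 51/5
3 + 1/(51/5) = 3 + 5/51 = 158/51
2 + 1/(158/51) = 2 + 51/158 = 367/158
1 + 1/(367/158) = 1 + 158/367 = 525/367
1 + 1/(525/367) = 1 + 367/525 = 892/525
-4 + 1/(892/525) = -4 + 525/892 = -3043/892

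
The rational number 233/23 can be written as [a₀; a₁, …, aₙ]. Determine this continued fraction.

[10; 7, 1, 2]

⌊233/23⌋ = 10, remainder 3
⌊23/3⌋ = 7, remainder 2
⌊3/2⌋ = 1, remainder 1
⌊2/1⌋ = 2, remainder 0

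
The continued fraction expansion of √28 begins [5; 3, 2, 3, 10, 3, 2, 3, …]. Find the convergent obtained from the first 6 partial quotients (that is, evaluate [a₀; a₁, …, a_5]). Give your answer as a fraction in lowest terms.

4048/765

a_0 = 5: 5/1
a_1 = 3: 16/3
a_2 = 2: 37/7
a_3 = 3: 127/24
a_4 = 10: 1307/247
a_5 = 3: 4048/765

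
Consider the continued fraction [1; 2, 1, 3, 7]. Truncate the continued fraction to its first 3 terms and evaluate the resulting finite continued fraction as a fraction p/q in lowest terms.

4/3

Collapse the nested fraction from the inside out:
Start with 1.
2 + 1/(1/1) = 2 + 1/1 = 3/1
1 + 1/(3/1) = 1 + 1/3 = 4/3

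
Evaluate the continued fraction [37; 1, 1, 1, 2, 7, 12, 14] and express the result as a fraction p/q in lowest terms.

Start with 14.
12 + 1/(14/1) = 12 + 1/14 = 169/14
7 + 1/(169/14) = 7 + 14/169 = 1197/169
2 + 1/(1197/169) = 2 + 169/1197 = 2563/1197
1 + 1/(2563/1197) = 1 + 1197/2563 = 3760/2563
1 + 1/(3760/2563) = 1 + 2563/3760 = 6323/3760
1 + 1/(6323/3760) = 1 + 3760/6323 = 10083/6323
37 + 1/(10083/6323) = 37 + 6323/10083 = 379394/10083

379394/10083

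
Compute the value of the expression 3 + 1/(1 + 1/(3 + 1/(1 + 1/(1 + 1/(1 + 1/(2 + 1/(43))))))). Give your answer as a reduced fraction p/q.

a_0 = 3: 3/1
a_1 = 1: 4/1
a_2 = 3: 15/4
a_3 = 1: 19/5
a_4 = 1: 34/9
a_5 = 1: 53/14
a_6 = 2: 140/37
a_7 = 43: 6073/1605

6073/1605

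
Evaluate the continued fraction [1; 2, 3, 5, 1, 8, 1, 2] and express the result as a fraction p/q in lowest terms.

1797/1255

a_0 = 1: 1/1
a_1 = 2: 3/2
a_2 = 3: 10/7
a_3 = 5: 53/37
a_4 = 1: 63/44
a_5 = 8: 557/389
a_6 = 1: 620/433
a_7 = 2: 1797/1255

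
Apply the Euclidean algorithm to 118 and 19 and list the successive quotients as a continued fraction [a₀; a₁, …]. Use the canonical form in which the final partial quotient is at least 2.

118 = 6·19 + 4, so a_0 = 6
19 = 4·4 + 3, so a_1 = 4
4 = 1·3 + 1, so a_2 = 1
3 = 3·1 + 0, so a_3 = 3

[6; 4, 1, 3]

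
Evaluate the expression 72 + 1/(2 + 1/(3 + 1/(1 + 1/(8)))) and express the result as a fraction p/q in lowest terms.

5723/79

a_0 = 72: 72/1
a_1 = 2: 145/2
a_2 = 3: 507/7
a_3 = 1: 652/9
a_4 = 8: 5723/79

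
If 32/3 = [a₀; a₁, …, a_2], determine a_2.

2

Run the Euclidean algorithm, recording each quotient:
⌊32/3⌋ = 10, remainder 2
⌊3/2⌋ = 1, remainder 1
⌊2/1⌋ = 2, remainder 0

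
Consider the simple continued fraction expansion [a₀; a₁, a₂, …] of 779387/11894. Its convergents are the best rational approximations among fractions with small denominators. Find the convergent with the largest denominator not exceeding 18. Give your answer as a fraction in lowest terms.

1114/17

List convergents until the denominator exceeds the bound:
a_0 = 65: 65/1  (≤ bound)
a_1 = 1: 66/1  (≤ bound)
a_2 = 1: 131/2  (≤ bound)
a_3 = 8: 1114/17  (≤ bound)
a_4 = 1: 1245/19  (> 18, stop)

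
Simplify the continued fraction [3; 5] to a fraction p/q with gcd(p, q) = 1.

a_0 = 3: 3/1
a_1 = 5: 16/5

16/5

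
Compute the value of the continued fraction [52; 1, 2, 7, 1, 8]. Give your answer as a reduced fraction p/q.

11695/222

Use the convergent recurrence hₖ = aₖ·hₖ₋₁ + hₖ₋₂ (and likewise for the denominators kₖ):
a_0 = 52: 52/1
a_1 = 1: 53/1
a_2 = 2: 158/3
a_3 = 7: 1159/22
a_4 = 1: 1317/25
a_5 = 8: 11695/222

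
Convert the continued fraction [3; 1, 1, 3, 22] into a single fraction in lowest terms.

557/156

Compute successive convergents:
a_0 = 3: 3/1
a_1 = 1: 4/1
a_2 = 1: 7/2
a_3 = 3: 25/7
a_4 = 22: 557/156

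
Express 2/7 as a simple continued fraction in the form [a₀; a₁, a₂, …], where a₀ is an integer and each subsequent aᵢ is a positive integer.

Repeatedly divide and take the remainder:
2 ÷ 7 → quotient 0, remainder 2
7 ÷ 2 → quotient 3, remainder 1
2 ÷ 1 → quotient 2, remainder 0

[0; 3, 2]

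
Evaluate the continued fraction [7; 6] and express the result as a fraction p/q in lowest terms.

a_0 = 7: 7/1
a_1 = 6: 43/6

43/6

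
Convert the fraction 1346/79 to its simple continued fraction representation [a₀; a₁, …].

Apply division with remainder until the remainder is 0:
⌊1346/79⌋ = 17, remainder 3
⌊79/3⌋ = 26, remainder 1
⌊3/1⌋ = 3, remainder 0

[17; 26, 3]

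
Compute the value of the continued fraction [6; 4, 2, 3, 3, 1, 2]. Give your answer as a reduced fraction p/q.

a_0 = 6: 6/1
a_1 = 4: 25/4
a_2 = 2: 56/9
a_3 = 3: 193/31
a_4 = 3: 635/102
a_5 = 1: 828/133
a_6 = 2: 2291/368

2291/368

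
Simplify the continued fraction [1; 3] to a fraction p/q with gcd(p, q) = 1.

a_0 = 1: 1/1
a_1 = 3: 4/3

4/3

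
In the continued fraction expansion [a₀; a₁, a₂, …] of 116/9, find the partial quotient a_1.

116 = 12·9 + 8, so a_0 = 12
9 = 1·8 + 1, so a_1 = 1

1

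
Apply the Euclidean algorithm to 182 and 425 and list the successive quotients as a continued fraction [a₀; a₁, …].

[0; 2, 2, 1, 60]

182 ÷ 425 → quotient 0, remainder 182
425 ÷ 182 → quotient 2, remainder 61
182 ÷ 61 → quotient 2, remainder 60
61 ÷ 60 → quotient 1, remainder 1
60 ÷ 1 → quotient 60, remainder 0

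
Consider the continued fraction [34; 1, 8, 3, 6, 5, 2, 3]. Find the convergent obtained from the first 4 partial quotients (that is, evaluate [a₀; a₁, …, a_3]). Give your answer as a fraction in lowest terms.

Work from the innermost term outward:
Start with 3.
8 + 1/(3/1) = 8 + 1/3 = 25/3
1 + 1/(25/3) = 1 + 3/25 = 28/25
34 + 1/(28/25) = 34 + 25/28 = 977/28

977/28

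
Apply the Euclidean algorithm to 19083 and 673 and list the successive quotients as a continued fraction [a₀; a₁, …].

⌊19083/673⌋ = 28, remainder 239
⌊673/239⌋ = 2, remainder 195
⌊239/195⌋ = 1, remainder 44
⌊195/44⌋ = 4, remainder 19
⌊44/19⌋ = 2, remainder 6
⌊19/6⌋ = 3, remainder 1
⌊6/1⌋ = 6, remainder 0

[28; 2, 1, 4, 2, 3, 6]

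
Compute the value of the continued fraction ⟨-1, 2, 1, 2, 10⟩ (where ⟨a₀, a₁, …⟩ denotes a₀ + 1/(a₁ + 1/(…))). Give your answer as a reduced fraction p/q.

Start with 10.
2 + 1/(10/1) = 2 + 1/10 = 21/10
1 + 1/(21/10) = 1 + 10/21 = 31/21
2 + 1/(31/21) = 2 + 21/31 = 83/31
-1 + 1/(83/31) = -1 + 31/83 = -52/83

-52/83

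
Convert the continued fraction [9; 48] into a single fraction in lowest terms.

Start with 48.
9 + 1/(48/1) = 9 + 1/48 = 433/48

433/48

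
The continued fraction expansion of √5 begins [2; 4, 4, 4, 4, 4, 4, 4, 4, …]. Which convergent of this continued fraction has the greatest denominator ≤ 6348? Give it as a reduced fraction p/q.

a_0 = 2: 2/1  (≤ bound)
a_1 = 4: 9/4  (≤ bound)
a_2 = 4: 38/17  (≤ bound)
a_3 = 4: 161/72  (≤ bound)
a_4 = 4: 682/305  (≤ bound)
a_5 = 4: 2889/1292  (≤ bound)
a_6 = 4: 12238/5473  (≤ bound)
a_7 = 4: 51841/23184  (> 6348, stop)

12238/5473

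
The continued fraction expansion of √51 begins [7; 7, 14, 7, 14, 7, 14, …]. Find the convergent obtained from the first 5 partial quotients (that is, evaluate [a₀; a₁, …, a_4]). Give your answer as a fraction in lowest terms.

Use the convergent recurrence hₖ = aₖ·hₖ₋₁ + hₖ₋₂ (and likewise for the denominators kₖ):
a_0 = 7: 7/1
a_1 = 7: 50/7
a_2 = 14: 707/99
a_3 = 7: 4999/700
a_4 = 14: 70693/9899

70693/9899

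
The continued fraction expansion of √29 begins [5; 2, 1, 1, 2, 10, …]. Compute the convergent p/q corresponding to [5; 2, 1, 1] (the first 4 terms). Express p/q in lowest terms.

a_0 = 5: 5/1
a_1 = 2: 11/2
a_2 = 1: 16/3
a_3 = 1: 27/5

27/5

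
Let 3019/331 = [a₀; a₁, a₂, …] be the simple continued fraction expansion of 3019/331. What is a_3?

1

3019 ÷ 331 → quotient 9, remainder 40
331 ÷ 40 → quotient 8, remainder 11
40 ÷ 11 → quotient 3, remainder 7
11 ÷ 7 → quotient 1, remainder 4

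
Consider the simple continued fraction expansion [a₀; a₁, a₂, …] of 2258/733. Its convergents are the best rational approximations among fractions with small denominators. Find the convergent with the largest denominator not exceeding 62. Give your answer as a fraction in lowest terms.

List convergents until the denominator exceeds the bound:
a_0 = 3: 3/1  (≤ bound)
a_1 = 12: 37/12  (≤ bound)
a_2 = 2: 77/25  (≤ bound)
a_3 = 2: 191/62  (≤ bound)
a_4 = 1: 268/87  (> 62, stop)

191/62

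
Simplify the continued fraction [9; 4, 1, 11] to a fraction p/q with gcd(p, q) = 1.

543/59

Start with 11.
1 + 1/(11/1) = 1 + 1/11 = 12/11
4 + 1/(12/11) = 4 + 11/12 = 59/12
9 + 1/(59/12) = 9 + 12/59 = 543/59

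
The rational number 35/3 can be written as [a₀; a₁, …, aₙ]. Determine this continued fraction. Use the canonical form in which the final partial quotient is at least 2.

[11; 1, 2]

35 ÷ 3 → quotient 11, remainder 2
3 ÷ 2 → quotient 1, remainder 1
2 ÷ 1 → quotient 2, remainder 0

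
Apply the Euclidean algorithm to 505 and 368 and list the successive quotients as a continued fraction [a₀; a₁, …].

Run the Euclidean algorithm, recording each quotient:
505 ÷ 368 → quotient 1, remainder 137
368 ÷ 137 → quotient 2, remainder 94
137 ÷ 94 → quotient 1, remainder 43
94 ÷ 43 → quotient 2, remainder 8
43 ÷ 8 → quotient 5, remainder 3
8 ÷ 3 → quotient 2, remainder 2
3 ÷ 2 → quotient 1, remainder 1
2 ÷ 1 → quotient 2, remainder 0

[1; 2, 1, 2, 5, 2, 1, 2]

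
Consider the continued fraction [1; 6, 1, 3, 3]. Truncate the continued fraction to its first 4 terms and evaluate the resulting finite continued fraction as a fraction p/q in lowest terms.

Compute successive convergents:
a_0 = 1: 1/1
a_1 = 6: 7/6
a_2 = 1: 8/7
a_3 = 3: 31/27

31/27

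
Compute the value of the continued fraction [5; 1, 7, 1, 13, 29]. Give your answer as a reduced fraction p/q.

21397/3634

Start with 29.
13 + 1/(29/1) = 13 + 1/29 = 378/29
1 + 1/(378/29) = 1 + 29/378 = 407/378
7 + 1/(407/378) = 7 + 378/407 = 3227/407
1 + 1/(3227/407) = 1 + 407/3227 = 3634/3227
5 + 1/(3634/3227) = 5 + 3227/3634 = 21397/3634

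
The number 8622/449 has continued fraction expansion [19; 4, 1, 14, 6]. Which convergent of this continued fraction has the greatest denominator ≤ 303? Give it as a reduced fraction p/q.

a_0 = 19: 19/1  (≤ bound)
a_1 = 4: 77/4  (≤ bound)
a_2 = 1: 96/5  (≤ bound)
a_3 = 14: 1421/74  (≤ bound)
a_4 = 6: 8622/449  (> 303, stop)

1421/74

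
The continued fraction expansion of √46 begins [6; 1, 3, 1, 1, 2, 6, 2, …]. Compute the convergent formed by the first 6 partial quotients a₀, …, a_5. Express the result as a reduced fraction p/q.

156/23

Start with 2.
1 + 1/(2/1) = 1 + 1/2 = 3/2
1 + 1/(3/2) = 1 + 2/3 = 5/3
3 + 1/(5/3) = 3 + 3/5 = 18/5
1 + 1/(18/5) = 1 + 5/18 = 23/18
6 + 1/(23/18) = 6 + 18/23 = 156/23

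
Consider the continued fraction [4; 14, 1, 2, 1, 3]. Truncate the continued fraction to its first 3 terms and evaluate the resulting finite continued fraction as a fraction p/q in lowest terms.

61/15

Use the convergent recurrence hₖ = aₖ·hₖ₋₁ + hₖ₋₂ (and likewise for the denominators kₖ):
a_0 = 4: 4/1
a_1 = 14: 57/14
a_2 = 1: 61/15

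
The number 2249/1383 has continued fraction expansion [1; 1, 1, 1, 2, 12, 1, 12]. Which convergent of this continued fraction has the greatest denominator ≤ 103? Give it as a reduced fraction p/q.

161/99

List convergents until the denominator exceeds the bound:
a_0 = 1: 1/1  (≤ bound)
a_1 = 1: 2/1  (≤ bound)
a_2 = 1: 3/2  (≤ bound)
a_3 = 1: 5/3  (≤ bound)
a_4 = 2: 13/8  (≤ bound)
a_5 = 12: 161/99  (≤ bound)
a_6 = 1: 174/107  (> 103, stop)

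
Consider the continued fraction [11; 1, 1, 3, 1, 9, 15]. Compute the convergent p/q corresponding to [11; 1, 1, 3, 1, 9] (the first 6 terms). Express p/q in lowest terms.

a_0 = 11: 11/1
a_1 = 1: 12/1
a_2 = 1: 23/2
a_3 = 3: 81/7
a_4 = 1: 104/9
a_5 = 9: 1017/88

1017/88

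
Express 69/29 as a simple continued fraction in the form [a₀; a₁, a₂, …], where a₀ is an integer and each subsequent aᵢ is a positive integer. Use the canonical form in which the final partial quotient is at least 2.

⌊69/29⌋ = 2, remainder 11
⌊29/11⌋ = 2, remainder 7
⌊11/7⌋ = 1, remainder 4
⌊7/4⌋ = 1, remainder 3
⌊4/3⌋ = 1, remainder 1
⌊3/1⌋ = 3, remainder 0

[2; 2, 1, 1, 1, 3]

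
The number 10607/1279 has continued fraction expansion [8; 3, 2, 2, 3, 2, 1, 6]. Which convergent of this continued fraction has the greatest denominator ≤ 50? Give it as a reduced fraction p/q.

List convergents until the denominator exceeds the bound:
a_0 = 8: 8/1  (≤ bound)
a_1 = 3: 25/3  (≤ bound)
a_2 = 2: 58/7  (≤ bound)
a_3 = 2: 141/17  (≤ bound)
a_4 = 3: 481/58  (> 50, stop)

141/17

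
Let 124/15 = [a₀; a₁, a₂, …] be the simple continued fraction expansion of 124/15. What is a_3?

124 ÷ 15 → quotient 8, remainder 4
15 ÷ 4 → quotient 3, remainder 3
4 ÷ 3 → quotient 1, remainder 1
3 ÷ 1 → quotient 3, remainder 0

3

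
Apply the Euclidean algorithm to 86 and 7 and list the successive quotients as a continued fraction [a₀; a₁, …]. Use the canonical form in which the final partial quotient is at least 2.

⌊86/7⌋ = 12, remainder 2
⌊7/2⌋ = 3, remainder 1
⌊2/1⌋ = 2, remainder 0

[12; 3, 2]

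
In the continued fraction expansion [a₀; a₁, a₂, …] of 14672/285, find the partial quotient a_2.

12

⌊14672/285⌋ = 51, remainder 137
⌊285/137⌋ = 2, remainder 11
⌊137/11⌋ = 12, remainder 5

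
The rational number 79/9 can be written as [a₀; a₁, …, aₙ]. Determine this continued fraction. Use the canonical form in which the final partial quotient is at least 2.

79 = 8·9 + 7, so a_0 = 8
9 = 1·7 + 2, so a_1 = 1
7 = 3·2 + 1, so a_2 = 3
2 = 2·1 + 0, so a_3 = 2

[8; 1, 3, 2]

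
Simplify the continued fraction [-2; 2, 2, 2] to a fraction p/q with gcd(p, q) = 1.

Start with 2.
2 + 1/(2/1) = 2 + 1/2 = 5/2
2 + 1/(5/2) = 2 + 2/5 = 12/5
-2 + 1/(12/5) = -2 + 5/12 = -19/12

-19/12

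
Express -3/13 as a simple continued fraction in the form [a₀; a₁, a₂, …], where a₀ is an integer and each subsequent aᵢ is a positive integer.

-3 ÷ 13 → quotient -1, remainder 10
13 ÷ 10 → quotient 1, remainder 3
10 ÷ 3 → quotient 3, remainder 1
3 ÷ 1 → quotient 3, remainder 0

[-1; 1, 3, 3]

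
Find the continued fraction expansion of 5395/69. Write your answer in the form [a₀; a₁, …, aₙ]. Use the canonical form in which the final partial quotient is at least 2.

[78; 5, 3, 4]

Repeatedly divide and take the remainder:
5395 ÷ 69 → quotient 78, remainder 13
69 ÷ 13 → quotient 5, remainder 4
13 ÷ 4 → quotient 3, remainder 1
4 ÷ 1 → quotient 4, remainder 0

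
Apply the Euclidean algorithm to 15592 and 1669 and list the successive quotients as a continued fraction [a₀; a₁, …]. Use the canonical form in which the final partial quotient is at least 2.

[9; 2, 1, 11, 1, 43]

⌊15592/1669⌋ = 9, remainder 571
⌊1669/571⌋ = 2, remainder 527
⌊571/527⌋ = 1, remainder 44
⌊527/44⌋ = 11, remainder 43
⌊44/43⌋ = 1, remainder 1
⌊43/1⌋ = 43, remainder 0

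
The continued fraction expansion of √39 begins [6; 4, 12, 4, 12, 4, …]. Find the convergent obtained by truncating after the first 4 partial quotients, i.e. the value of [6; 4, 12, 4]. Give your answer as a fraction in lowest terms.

Start with 4.
12 + 1/(4/1) = 12 + 1/4 = 49/4
4 + 1/(49/4) = 4 + 4/49 = 200/49
6 + 1/(200/49) = 6 + 49/200 = 1249/200

1249/200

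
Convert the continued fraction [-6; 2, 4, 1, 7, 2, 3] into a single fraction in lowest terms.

Start with 3.
2 + 1/(3/1) = 2 + 1/3 = 7/3
7 + 1/(7/3) = 7 + 3/7 = 52/7
1 + 1/(52/7) = 1 + 7/52 = 59/52
4 + 1/(59/52) = 4 + 52/59 = 288/59
2 + 1/(288/59) = 2 + 59/288 = 635/288
-6 + 1/(635/288) = -6 + 288/635 = -3522/635

-3522/635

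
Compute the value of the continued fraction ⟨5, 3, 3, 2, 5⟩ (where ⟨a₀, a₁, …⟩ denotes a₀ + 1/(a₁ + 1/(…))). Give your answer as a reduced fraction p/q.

663/125

a_0 = 5: 5/1
a_1 = 3: 16/3
a_2 = 3: 53/10
a_3 = 2: 122/23
a_4 = 5: 663/125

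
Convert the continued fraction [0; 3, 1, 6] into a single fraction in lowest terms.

Start with 6.
1 + 1/(6/1) = 1 + 1/6 = 7/6
3 + 1/(7/6) = 3 + 6/7 = 27/7
0 + 1/(27/7) = 0 + 7/27 = 7/27

7/27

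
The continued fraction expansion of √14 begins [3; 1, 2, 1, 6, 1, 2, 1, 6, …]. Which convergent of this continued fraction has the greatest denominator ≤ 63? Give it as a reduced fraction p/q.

116/31

List convergents until the denominator exceeds the bound:
a_0 = 3: 3/1  (≤ bound)
a_1 = 1: 4/1  (≤ bound)
a_2 = 2: 11/3  (≤ bound)
a_3 = 1: 15/4  (≤ bound)
a_4 = 6: 101/27  (≤ bound)
a_5 = 1: 116/31  (≤ bound)
a_6 = 2: 333/89  (> 63, stop)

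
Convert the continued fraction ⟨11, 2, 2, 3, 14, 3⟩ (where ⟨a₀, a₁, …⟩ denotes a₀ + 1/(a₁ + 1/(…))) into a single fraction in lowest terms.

8513/746

Compute successive convergents:
a_0 = 11: 11/1
a_1 = 2: 23/2
a_2 = 2: 57/5
a_3 = 3: 194/17
a_4 = 14: 2773/243
a_5 = 3: 8513/746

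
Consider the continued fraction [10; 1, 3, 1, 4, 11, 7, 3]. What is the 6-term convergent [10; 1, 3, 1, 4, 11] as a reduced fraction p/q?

a_0 = 10: 10/1
a_1 = 1: 11/1
a_2 = 3: 43/4
a_3 = 1: 54/5
a_4 = 4: 259/24
a_5 = 11: 2903/269

2903/269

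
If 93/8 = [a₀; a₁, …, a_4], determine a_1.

1

Run the Euclidean algorithm, recording each quotient:
93 = 11·8 + 5, so a_0 = 11
8 = 1·5 + 3, so a_1 = 1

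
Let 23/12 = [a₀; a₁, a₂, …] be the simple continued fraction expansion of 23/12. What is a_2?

Repeatedly divide and take the remainder:
23 ÷ 12 → quotient 1, remainder 11
12 ÷ 11 → quotient 1, remainder 1
11 ÷ 1 → quotient 11, remainder 0

11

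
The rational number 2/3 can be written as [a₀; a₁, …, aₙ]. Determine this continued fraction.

Run the Euclidean algorithm, recording each quotient:
⌊2/3⌋ = 0, remainder 2
⌊3/2⌋ = 1, remainder 1
⌊2/1⌋ = 2, remainder 0

[0; 1, 2]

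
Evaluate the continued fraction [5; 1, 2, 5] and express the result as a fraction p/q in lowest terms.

91/16

Use the convergent recurrence hₖ = aₖ·hₖ₋₁ + hₖ₋₂ (and likewise for the denominators kₖ):
a_0 = 5: 5/1
a_1 = 1: 6/1
a_2 = 2: 17/3
a_3 = 5: 91/16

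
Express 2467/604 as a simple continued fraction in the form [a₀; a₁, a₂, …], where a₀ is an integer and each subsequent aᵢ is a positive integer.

[4; 11, 1, 5, 2, 1, 2]

Run the Euclidean algorithm, recording each quotient:
⌊2467/604⌋ = 4, remainder 51
⌊604/51⌋ = 11, remainder 43
⌊51/43⌋ = 1, remainder 8
⌊43/8⌋ = 5, remainder 3
⌊8/3⌋ = 2, remainder 2
⌊3/2⌋ = 1, remainder 1
⌊2/1⌋ = 2, remainder 0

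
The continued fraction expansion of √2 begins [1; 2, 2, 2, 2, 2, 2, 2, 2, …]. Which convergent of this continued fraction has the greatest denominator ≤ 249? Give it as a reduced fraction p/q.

239/169

List convergents until the denominator exceeds the bound:
a_0 = 1: 1/1  (≤ bound)
a_1 = 2: 3/2  (≤ bound)
a_2 = 2: 7/5  (≤ bound)
a_3 = 2: 17/12  (≤ bound)
a_4 = 2: 41/29  (≤ bound)
a_5 = 2: 99/70  (≤ bound)
a_6 = 2: 239/169  (≤ bound)
a_7 = 2: 577/408  (> 249, stop)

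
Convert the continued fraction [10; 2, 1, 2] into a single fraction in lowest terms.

Starting at the tail and folding back:
Start with 2.
1 + 1/(2/1) = 1 + 1/2 = 3/2
2 + 1/(3/2) = 2 + 2/3 = 8/3
10 + 1/(8/3) = 10 + 3/8 = 83/8

83/8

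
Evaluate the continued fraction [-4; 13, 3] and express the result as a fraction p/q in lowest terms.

Compute successive convergents:
a_0 = -4: -4/1
a_1 = 13: -51/13
a_2 = 3: -157/40

-157/40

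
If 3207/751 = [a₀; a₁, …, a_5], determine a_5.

3207 ÷ 751 → quotient 4, remainder 203
751 ÷ 203 → quotient 3, remainder 142
203 ÷ 142 → quotient 1, remainder 61
142 ÷ 61 → quotient 2, remainder 20
61 ÷ 20 → quotient 3, remainder 1
20 ÷ 1 → quotient 20, remainder 0

20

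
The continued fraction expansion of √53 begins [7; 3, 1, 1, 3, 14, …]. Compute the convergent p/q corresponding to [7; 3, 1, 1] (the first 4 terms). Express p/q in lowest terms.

Collapse the nested fraction from the inside out:
Start with 1.
1 + 1/(1/1) = 1 + 1/1 = 2/1
3 + 1/(2/1) = 3 + 1/2 = 7/2
7 + 1/(7/2) = 7 + 2/7 = 51/7

51/7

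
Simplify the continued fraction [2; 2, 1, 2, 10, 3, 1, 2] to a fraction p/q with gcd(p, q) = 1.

2224/937

Compute successive convergents:
a_0 = 2: 2/1
a_1 = 2: 5/2
a_2 = 1: 7/3
a_3 = 2: 19/8
a_4 = 10: 197/83
a_5 = 3: 610/257
a_6 = 1: 807/340
a_7 = 2: 2224/937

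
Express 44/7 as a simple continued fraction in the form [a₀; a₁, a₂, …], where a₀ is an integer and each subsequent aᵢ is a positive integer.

44 ÷ 7 → quotient 6, remainder 2
7 ÷ 2 → quotient 3, remainder 1
2 ÷ 1 → quotient 2, remainder 0

[6; 3, 2]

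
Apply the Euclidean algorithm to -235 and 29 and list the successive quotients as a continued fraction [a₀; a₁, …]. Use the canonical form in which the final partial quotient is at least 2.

-235 = -9·29 + 26, so a_0 = -9
29 = 1·26 + 3, so a_1 = 1
26 = 8·3 + 2, so a_2 = 8
3 = 1·2 + 1, so a_3 = 1
2 = 2·1 + 0, so a_4 = 2

[-9; 1, 8, 1, 2]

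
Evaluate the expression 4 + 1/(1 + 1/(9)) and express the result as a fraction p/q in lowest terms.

49/10

Collapse the nested fraction from the inside out:
Start with 9.
1 + 1/(9/1) = 1 + 1/9 = 10/9
4 + 1/(10/9) = 4 + 9/10 = 49/10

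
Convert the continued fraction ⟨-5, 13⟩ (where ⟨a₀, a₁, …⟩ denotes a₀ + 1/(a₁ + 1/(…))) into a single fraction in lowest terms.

-64/13

a_0 = -5: -5/1
a_1 = 13: -64/13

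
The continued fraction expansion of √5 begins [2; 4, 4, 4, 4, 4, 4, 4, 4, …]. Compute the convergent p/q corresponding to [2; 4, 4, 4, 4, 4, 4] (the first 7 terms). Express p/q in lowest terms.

12238/5473

Start with 4.
4 + 1/(4/1) = 4 + 1/4 = 17/4
4 + 1/(17/4) = 4 + 4/17 = 72/17
4 + 1/(72/17) = 4 + 17/72 = 305/72
4 + 1/(305/72) = 4 + 72/305 = 1292/305
4 + 1/(1292/305) = 4 + 305/1292 = 5473/1292
2 + 1/(5473/1292) = 2 + 1292/5473 = 12238/5473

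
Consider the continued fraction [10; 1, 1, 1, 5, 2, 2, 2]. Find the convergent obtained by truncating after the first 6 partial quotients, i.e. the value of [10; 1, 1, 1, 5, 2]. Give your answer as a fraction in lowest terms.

Compute successive convergents:
a_0 = 10: 10/1
a_1 = 1: 11/1
a_2 = 1: 21/2
a_3 = 1: 32/3
a_4 = 5: 181/17
a_5 = 2: 394/37

394/37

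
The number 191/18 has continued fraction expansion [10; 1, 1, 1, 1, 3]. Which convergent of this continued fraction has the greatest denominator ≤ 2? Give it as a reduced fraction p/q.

a_0 = 10: 10/1  (≤ bound)
a_1 = 1: 11/1  (≤ bound)
a_2 = 1: 21/2  (≤ bound)
a_3 = 1: 32/3  (> 2, stop)

21/2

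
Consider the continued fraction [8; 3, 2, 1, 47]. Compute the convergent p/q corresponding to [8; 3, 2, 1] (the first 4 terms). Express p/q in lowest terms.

83/10

Start with 1.
2 + 1/(1/1) = 2 + 1/1 = 3/1
3 + 1/(3/1) = 3 + 1/3 = 10/3
8 + 1/(10/3) = 8 + 3/10 = 83/10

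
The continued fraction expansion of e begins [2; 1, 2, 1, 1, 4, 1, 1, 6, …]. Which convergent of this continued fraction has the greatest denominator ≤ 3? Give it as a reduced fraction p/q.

8/3

a_0 = 2: 2/1  (≤ bound)
a_1 = 1: 3/1  (≤ bound)
a_2 = 2: 8/3  (≤ bound)
a_3 = 1: 11/4  (> 3, stop)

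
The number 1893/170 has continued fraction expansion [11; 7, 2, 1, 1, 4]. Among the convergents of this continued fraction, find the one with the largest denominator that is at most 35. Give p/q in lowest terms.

245/22

a_0 = 11: 11/1  (≤ bound)
a_1 = 7: 78/7  (≤ bound)
a_2 = 2: 167/15  (≤ bound)
a_3 = 1: 245/22  (≤ bound)
a_4 = 1: 412/37  (> 35, stop)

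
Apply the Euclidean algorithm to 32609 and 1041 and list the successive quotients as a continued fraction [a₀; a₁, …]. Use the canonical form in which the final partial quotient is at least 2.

Repeatedly divide and take the remainder:
32609 = 31·1041 + 338, so a_0 = 31
1041 = 3·338 + 27, so a_1 = 3
338 = 12·27 + 14, so a_2 = 12
27 = 1·14 + 13, so a_3 = 1
14 = 1·13 + 1, so a_4 = 1
13 = 13·1 + 0, so a_5 = 13

[31; 3, 12, 1, 1, 13]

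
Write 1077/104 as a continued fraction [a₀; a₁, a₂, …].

[10; 2, 1, 4, 3, 2]

1077 ÷ 104 → quotient 10, remainder 37
104 ÷ 37 → quotient 2, remainder 30
37 ÷ 30 → quotient 1, remainder 7
30 ÷ 7 → quotient 4, remainder 2
7 ÷ 2 → quotient 3, remainder 1
2 ÷ 1 → quotient 2, remainder 0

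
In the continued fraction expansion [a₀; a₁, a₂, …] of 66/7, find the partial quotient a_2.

3

⌊66/7⌋ = 9, remainder 3
⌊7/3⌋ = 2, remainder 1
⌊3/1⌋ = 3, remainder 0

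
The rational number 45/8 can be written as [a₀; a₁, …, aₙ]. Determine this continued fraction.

45 ÷ 8 → quotient 5, remainder 5
8 ÷ 5 → quotient 1, remainder 3
5 ÷ 3 → quotient 1, remainder 2
3 ÷ 2 → quotient 1, remainder 1
2 ÷ 1 → quotient 2, remainder 0

[5; 1, 1, 1, 2]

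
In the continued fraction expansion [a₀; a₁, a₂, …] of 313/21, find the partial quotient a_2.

313 = 14·21 + 19, so a_0 = 14
21 = 1·19 + 2, so a_1 = 1
19 = 9·2 + 1, so a_2 = 9

9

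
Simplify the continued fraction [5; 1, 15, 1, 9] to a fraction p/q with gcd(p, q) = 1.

1004/169

a_0 = 5: 5/1
a_1 = 1: 6/1
a_2 = 15: 95/16
a_3 = 1: 101/17
a_4 = 9: 1004/169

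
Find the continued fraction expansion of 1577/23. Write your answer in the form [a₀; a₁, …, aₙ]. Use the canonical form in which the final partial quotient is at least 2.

1577 ÷ 23 → quotient 68, remainder 13
23 ÷ 13 → quotient 1, remainder 10
13 ÷ 10 → quotient 1, remainder 3
10 ÷ 3 → quotient 3, remainder 1
3 ÷ 1 → quotient 3, remainder 0

[68; 1, 1, 3, 3]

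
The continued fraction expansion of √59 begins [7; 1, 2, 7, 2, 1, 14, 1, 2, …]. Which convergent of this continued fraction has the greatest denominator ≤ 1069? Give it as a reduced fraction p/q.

a_0 = 7: 7/1  (≤ bound)
a_1 = 1: 8/1  (≤ bound)
a_2 = 2: 23/3  (≤ bound)
a_3 = 7: 169/22  (≤ bound)
a_4 = 2: 361/47  (≤ bound)
a_5 = 1: 530/69  (≤ bound)
a_6 = 14: 7781/1013  (≤ bound)
a_7 = 1: 8311/1082  (> 1069, stop)

7781/1013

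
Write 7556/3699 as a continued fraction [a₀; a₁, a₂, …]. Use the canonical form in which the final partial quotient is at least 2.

[2; 23, 2, 2, 3, 9]

Repeatedly divide and take the remainder:
7556 ÷ 3699 → quotient 2, remainder 158
3699 ÷ 158 → quotient 23, remainder 65
158 ÷ 65 → quotient 2, remainder 28
65 ÷ 28 → quotient 2, remainder 9
28 ÷ 9 → quotient 3, remainder 1
9 ÷ 1 → quotient 9, remainder 0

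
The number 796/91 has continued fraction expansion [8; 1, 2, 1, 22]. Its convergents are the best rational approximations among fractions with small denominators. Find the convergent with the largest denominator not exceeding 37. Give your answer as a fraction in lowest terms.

a_0 = 8: 8/1  (≤ bound)
a_1 = 1: 9/1  (≤ bound)
a_2 = 2: 26/3  (≤ bound)
a_3 = 1: 35/4  (≤ bound)
a_4 = 22: 796/91  (> 37, stop)

35/4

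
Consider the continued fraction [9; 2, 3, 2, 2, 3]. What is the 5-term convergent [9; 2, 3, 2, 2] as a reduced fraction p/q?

368/39

a_0 = 9: 9/1
a_1 = 2: 19/2
a_2 = 3: 66/7
a_3 = 2: 151/16
a_4 = 2: 368/39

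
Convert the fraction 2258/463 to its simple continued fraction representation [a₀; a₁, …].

2258 = 4·463 + 406, so a_0 = 4
463 = 1·406 + 57, so a_1 = 1
406 = 7·57 + 7, so a_2 = 7
57 = 8·7 + 1, so a_3 = 8
7 = 7·1 + 0, so a_4 = 7

[4; 1, 7, 8, 7]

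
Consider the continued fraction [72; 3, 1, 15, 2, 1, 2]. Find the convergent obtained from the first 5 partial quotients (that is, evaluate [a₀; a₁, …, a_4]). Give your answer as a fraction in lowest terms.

9393/130

Build up convergents one term at a time:
a_0 = 72: 72/1
a_1 = 3: 217/3
a_2 = 1: 289/4
a_3 = 15: 4552/63
a_4 = 2: 9393/130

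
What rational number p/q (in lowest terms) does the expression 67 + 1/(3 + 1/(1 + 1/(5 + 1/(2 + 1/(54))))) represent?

Collapse the nested fraction from the inside out:
Start with 54.
2 + 1/(54/1) = 2 + 1/54 = 109/54
5 + 1/(109/54) = 5 + 54/109 = 599/109
1 + 1/(599/109) = 1 + 109/599 = 708/599
3 + 1/(708/599) = 3 + 599/708 = 2723/708
67 + 1/(2723/708) = 67 + 708/2723 = 183149/2723

183149/2723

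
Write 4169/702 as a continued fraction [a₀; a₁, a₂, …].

Apply division with remainder until the remainder is 0:
4169 ÷ 702 → quotient 5, remainder 659
702 ÷ 659 → quotient 1, remainder 43
659 ÷ 43 → quotient 15, remainder 14
43 ÷ 14 → quotient 3, remainder 1
14 ÷ 1 → quotient 14, remainder 0

[5; 1, 15, 3, 14]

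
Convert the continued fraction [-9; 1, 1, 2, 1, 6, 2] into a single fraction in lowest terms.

Start with 2.
6 + 1/(2/1) = 6 + 1/2 = 13/2
1 + 1/(13/2) = 1 + 2/13 = 15/13
2 + 1/(15/13) = 2 + 13/15 = 43/15
1 + 1/(43/15) = 1 + 15/43 = 58/43
1 + 1/(58/43) = 1 + 43/58 = 101/58
-9 + 1/(101/58) = -9 + 58/101 = -851/101

-851/101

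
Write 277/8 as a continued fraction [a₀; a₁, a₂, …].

277 = 34·8 + 5, so a_0 = 34
8 = 1·5 + 3, so a_1 = 1
5 = 1·3 + 2, so a_2 = 1
3 = 1·2 + 1, so a_3 = 1
2 = 2·1 + 0, so a_4 = 2

[34; 1, 1, 1, 2]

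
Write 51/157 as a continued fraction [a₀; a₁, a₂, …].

[0; 3, 12, 1, 3]

⌊51/157⌋ = 0, remainder 51
⌊157/51⌋ = 3, remainder 4
⌊51/4⌋ = 12, remainder 3
⌊4/3⌋ = 1, remainder 1
⌊3/1⌋ = 3, remainder 0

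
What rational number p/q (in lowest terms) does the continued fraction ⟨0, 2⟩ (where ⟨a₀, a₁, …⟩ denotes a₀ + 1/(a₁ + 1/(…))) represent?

Compute successive convergents:
a_0 = 0: 0/1
a_1 = 2: 1/2

1/2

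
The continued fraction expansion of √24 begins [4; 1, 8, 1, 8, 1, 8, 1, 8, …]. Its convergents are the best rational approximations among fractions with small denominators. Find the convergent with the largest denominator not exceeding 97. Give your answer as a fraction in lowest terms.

436/89

List convergents until the denominator exceeds the bound:
a_0 = 4: 4/1  (≤ bound)
a_1 = 1: 5/1  (≤ bound)
a_2 = 8: 44/9  (≤ bound)
a_3 = 1: 49/10  (≤ bound)
a_4 = 8: 436/89  (≤ bound)
a_5 = 1: 485/99  (> 97, stop)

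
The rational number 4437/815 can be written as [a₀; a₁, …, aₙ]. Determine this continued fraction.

Run the Euclidean algorithm, recording each quotient:
⌊4437/815⌋ = 5, remainder 362
⌊815/362⌋ = 2, remainder 91
⌊362/91⌋ = 3, remainder 89
⌊91/89⌋ = 1, remainder 2
⌊89/2⌋ = 44, remainder 1
⌊2/1⌋ = 2, remainder 0

[5; 2, 3, 1, 44, 2]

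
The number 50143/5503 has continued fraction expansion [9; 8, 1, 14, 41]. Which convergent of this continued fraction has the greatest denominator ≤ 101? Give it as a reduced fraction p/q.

a_0 = 9: 9/1  (≤ bound)
a_1 = 8: 73/8  (≤ bound)
a_2 = 1: 82/9  (≤ bound)
a_3 = 14: 1221/134  (> 101, stop)

82/9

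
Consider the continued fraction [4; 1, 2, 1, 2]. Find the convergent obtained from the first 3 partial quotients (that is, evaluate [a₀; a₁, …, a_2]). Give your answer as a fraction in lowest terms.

14/3

a_0 = 4: 4/1
a_1 = 1: 5/1
a_2 = 2: 14/3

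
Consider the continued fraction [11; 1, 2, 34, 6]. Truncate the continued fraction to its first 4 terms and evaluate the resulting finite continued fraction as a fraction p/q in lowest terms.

1202/103

Start with 34.
2 + 1/(34/1) = 2 + 1/34 = 69/34
1 + 1/(69/34) = 1 + 34/69 = 103/69
11 + 1/(103/69) = 11 + 69/103 = 1202/103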